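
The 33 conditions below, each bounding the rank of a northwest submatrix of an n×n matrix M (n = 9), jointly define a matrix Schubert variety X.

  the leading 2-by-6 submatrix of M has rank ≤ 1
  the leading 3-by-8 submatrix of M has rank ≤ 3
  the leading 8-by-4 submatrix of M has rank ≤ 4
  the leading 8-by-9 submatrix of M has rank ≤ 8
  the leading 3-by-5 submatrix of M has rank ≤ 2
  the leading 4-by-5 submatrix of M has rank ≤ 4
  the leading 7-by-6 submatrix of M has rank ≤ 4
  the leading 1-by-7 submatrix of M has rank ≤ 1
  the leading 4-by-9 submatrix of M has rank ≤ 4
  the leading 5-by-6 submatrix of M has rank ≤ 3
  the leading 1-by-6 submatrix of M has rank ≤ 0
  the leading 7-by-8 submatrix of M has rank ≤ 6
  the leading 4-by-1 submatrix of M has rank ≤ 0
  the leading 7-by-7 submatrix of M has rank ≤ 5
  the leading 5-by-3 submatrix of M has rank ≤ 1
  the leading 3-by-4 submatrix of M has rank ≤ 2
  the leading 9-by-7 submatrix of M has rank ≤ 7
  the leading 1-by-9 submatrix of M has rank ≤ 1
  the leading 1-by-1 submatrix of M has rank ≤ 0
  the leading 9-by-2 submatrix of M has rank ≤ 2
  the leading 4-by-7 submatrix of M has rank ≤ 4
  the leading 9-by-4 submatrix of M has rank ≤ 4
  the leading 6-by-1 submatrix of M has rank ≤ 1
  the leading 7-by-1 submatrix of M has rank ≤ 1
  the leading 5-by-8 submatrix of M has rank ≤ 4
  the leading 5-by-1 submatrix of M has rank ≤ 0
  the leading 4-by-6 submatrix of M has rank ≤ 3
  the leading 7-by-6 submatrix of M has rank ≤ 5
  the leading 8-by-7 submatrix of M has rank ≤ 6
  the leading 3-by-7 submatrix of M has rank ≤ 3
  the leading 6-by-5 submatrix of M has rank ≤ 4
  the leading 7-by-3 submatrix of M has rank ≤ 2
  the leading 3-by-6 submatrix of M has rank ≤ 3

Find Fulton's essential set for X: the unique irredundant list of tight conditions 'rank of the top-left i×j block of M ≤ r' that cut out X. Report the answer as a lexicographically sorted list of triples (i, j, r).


Reconstructing r_w from the 33 given conditions:

  i=1: 0 | 0 | 0 | 0 | 0 | 0 | 1 | 1 | 1
  i=2: 0 | 1 | 1 | 1 | 1 | 1 | 2 | 2 | 2
  i=3: 0 | 1 | 1 | 2 | 2 | 2 | 3 | 3 | 3
  i=4: 0 | 1 | 1 | 2 | 3 | 3 | 4 | 4 | 4
  i=5: 0 | 1 | 1 | 2 | 3 | 3 | 4 | 4 | 5
  i=6: 1 | 2 | 2 | 3 | 4 | 4 | 5 | 5 | 6
  i=7: 1 | 2 | 2 | 3 | 4 | 4 | 5 | 6 | 7
  i=8: 1 | 2 | 3 | 4 | 5 | 5 | 6 | 7 | 8
  i=9: 1 | 2 | 3 | 4 | 5 | 6 | 7 | 8 | 9

second differences of R give the permutation w = (7, 2, 4, 5, 9, 1, 8, 3, 6).

D(w) has 17 cells with 7 SE-corners; essential set:

[(1, 6, 0), (5, 1, 0), (5, 3, 1), (5, 6, 3), (5, 8, 4), (7, 3, 2), (7, 6, 4)]


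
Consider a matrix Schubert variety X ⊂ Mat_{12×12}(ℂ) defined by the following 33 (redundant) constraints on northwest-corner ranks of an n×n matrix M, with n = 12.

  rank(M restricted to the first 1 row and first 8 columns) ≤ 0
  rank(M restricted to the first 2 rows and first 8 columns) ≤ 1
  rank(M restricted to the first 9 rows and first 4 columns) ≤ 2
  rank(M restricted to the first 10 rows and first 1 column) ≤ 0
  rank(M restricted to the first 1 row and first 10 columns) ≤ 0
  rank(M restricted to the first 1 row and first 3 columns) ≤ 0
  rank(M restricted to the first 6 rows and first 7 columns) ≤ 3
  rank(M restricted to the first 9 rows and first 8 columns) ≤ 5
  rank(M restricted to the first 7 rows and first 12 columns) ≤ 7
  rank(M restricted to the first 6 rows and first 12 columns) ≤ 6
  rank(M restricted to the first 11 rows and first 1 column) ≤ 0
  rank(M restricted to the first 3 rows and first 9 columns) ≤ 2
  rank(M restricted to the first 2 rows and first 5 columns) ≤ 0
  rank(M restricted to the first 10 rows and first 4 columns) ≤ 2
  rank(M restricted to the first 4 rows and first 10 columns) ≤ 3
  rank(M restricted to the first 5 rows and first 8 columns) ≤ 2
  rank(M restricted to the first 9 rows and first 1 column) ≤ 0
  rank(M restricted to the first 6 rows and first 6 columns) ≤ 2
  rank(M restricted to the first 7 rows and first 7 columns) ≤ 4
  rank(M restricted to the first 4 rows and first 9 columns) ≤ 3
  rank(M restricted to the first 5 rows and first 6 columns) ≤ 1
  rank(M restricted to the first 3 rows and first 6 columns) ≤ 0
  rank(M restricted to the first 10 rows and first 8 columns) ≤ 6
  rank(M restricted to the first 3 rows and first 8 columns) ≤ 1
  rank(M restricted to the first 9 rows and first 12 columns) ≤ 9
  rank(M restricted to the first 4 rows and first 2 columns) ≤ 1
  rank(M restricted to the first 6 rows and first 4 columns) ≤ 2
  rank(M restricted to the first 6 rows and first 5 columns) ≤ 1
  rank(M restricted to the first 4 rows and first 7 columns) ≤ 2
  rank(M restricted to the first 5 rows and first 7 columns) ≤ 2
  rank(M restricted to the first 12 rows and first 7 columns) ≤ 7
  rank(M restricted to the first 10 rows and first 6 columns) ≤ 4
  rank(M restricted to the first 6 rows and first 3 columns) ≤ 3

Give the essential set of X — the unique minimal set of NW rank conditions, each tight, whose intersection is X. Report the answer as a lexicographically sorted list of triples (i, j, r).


Rank table r_w(12×12) implied by the 33 constraints:

  0, 0, 0, 0, 0, 0, 0, 0, 0, 0, 1, 1
  0, 0, 0, 0, 0, 0, 1, 1, 1, 1, 2, 2
  0, 0, 0, 0, 0, 0, 1, 1, 2, 2, 3, 3
  0, 1, 1, 1, 1, 1, 2, 2, 3, 3, 4, 4
  0, 1, 1, 1, 1, 1, 2, 2, 3, 4, 5, 5
  0, 1, 1, 1, 1, 2, 3, 3, 4, 5, 6, 6
  0, 1, 2, 2, 2, 3, 4, 4, 5, 6, 7, 7
  0, 1, 2, 2, 3, 4, 5, 5, 6, 7, 8, 8
  0, 1, 2, 2, 3, 4, 5, 5, 6, 7, 8, 9
  0, 1, 2, 2, 3, 4, 5, 6, 7, 8, 9, 10
  0, 1, 2, 3, 4, 5, 6, 7, 8, 9, 10, 11
  1, 2, 3, 4, 5, 6, 7, 8, 9, 10, 11, 12

giving w = (11, 7, 9, 2, 10, 6, 3, 5, 12, 8, 4, 1) via Δ²R.

|D(w)|=43, |Ess(w)|=9:

[(1, 10, 0), (3, 6, 0), (3, 8, 1), (5, 6, 1), (5, 8, 2), (6, 5, 1), (9, 8, 5), (10, 4, 2), (11, 1, 0)]


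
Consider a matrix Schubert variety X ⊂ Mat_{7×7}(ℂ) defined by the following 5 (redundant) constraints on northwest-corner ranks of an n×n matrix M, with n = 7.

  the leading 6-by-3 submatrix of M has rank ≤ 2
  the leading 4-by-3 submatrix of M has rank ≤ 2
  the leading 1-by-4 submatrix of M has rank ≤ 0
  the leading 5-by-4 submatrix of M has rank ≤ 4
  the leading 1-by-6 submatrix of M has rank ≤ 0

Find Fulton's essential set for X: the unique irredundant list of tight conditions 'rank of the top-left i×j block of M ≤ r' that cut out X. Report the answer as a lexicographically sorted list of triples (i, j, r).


Computing R[i][j] = min implied NW-rank bound (n=7, 5 conditions):

  R[1]: 0 0 0 0 0 0 1
  R[2]: 1 1 1 1 1 1 2
  R[3]: 1 2 2 2 2 2 3
  R[4]: 1 2 2 3 3 3 4
  R[5]: 1 2 2 3 4 4 5
  R[6]: 1 2 2 3 4 5 6
  R[7]: 1 2 3 4 5 6 7

so w = (7, 1, 2, 4, 5, 6, 3).

Fulton essential set (2 of the 9 Rothe cells):

[(1, 6, 0), (6, 3, 2)]


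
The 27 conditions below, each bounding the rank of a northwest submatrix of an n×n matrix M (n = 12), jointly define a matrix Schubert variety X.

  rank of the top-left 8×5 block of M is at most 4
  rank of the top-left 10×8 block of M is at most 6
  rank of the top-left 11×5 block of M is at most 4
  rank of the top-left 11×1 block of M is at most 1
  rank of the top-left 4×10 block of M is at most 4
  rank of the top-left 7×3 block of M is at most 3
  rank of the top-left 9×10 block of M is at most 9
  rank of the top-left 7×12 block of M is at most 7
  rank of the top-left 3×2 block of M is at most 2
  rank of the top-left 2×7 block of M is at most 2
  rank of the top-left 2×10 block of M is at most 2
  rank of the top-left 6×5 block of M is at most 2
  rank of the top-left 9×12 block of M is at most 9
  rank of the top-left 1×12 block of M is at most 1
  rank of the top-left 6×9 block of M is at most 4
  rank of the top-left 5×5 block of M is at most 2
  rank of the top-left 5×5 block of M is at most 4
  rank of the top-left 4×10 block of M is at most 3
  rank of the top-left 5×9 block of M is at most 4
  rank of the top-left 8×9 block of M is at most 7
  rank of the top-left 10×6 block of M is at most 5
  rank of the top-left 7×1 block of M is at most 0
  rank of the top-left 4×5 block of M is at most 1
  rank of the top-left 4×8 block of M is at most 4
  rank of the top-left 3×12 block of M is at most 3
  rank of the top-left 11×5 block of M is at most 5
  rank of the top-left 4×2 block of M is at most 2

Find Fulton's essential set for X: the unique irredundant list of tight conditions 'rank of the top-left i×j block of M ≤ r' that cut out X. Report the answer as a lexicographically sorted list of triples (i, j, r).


Computing R[i][j] = min implied NW-rank bound (n=12, 27 conditions):

  R[1]: 0  1  1  1  1  1  1  1  1  1  1  1
  R[2]: 0  1  1  1  1  2  2  2  2  2  2  2
  R[3]: 0  1  1  1  1  2  3  3  3  3  3  3
  R[4]: 0  1  1  1  1  2  3  3  3  3  4  4
  R[5]: 0  1  2  2  2  3  4  4  4  4  5  5
  R[6]: 0  1  2  2  2  3  4  4  4  5  6  6
  R[7]: 0  1  2  3  3  4  5  5  5  6  7  7
  R[8]: 1  2  3  4  4  5  6  6  6  7  8  8
  R[9]: 1  2  3  4  4  5  6  6  7  8  9  9
  R[10]: 1  2  3  4  4  5  6  6  7  8  9  10
  R[11]: 1  2  3  4  4  5  6  7  8  9  10  11
  R[12]: 1  2  3  4  5  6  7  8  9  10  11  12

reading off 1-entries of Δ²R: w = (2, 6, 7, 11, 3, 10, 4, 1, 9, 12, 8, 5).

ℓ(w)=28; the 7 essential cells (i,j,r):

[(4, 5, 1), (4, 10, 3), (6, 5, 2), (6, 9, 4), (7, 1, 0), (10, 8, 6), (11, 5, 4)]


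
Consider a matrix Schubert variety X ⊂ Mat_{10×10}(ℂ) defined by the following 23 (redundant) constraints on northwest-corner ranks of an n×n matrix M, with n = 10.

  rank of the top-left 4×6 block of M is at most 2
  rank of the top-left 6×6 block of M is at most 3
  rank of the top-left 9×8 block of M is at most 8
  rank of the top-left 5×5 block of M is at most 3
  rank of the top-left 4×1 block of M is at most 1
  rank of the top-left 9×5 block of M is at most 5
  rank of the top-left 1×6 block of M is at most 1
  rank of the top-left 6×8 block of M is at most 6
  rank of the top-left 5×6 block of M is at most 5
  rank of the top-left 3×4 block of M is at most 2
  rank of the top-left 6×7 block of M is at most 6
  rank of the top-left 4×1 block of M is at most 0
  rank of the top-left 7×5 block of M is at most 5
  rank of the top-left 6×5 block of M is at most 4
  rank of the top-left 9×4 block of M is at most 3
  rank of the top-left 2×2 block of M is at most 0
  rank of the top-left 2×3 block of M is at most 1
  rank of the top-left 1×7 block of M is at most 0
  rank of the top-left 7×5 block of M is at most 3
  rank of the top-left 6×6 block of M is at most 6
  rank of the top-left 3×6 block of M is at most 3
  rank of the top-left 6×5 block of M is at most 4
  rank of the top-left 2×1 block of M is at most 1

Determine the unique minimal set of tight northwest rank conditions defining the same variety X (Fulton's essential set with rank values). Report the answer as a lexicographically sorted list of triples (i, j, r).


Recovering R(i,j) via the rank-extension bound from the 23 conditions:

  i=1: 0  0  0  0  0  0  0  1  1  1
  i=2: 0  0  1  1  1  1  1  2  2  2
  i=3: 0  1  2  2  2  2  2  3  3  3
  i=4: 0  1  2  2  2  2  3  4  4  4
  i=5: 1  2  3  3  3  3  4  5  5  5
  i=6: 1  2  3  3  3  3  4  5  6  6
  i=7: 1  2  3  3  3  4  5  6  7  7
  i=8: 1  2  3  3  4  5  6  7  8  8
  i=9: 1  2  3  3  4  5  6  7  8  9
  i=10: 1  2  3  4  5  6  7  8  9  10

reading off 1-entries of Δ²R: w = (8, 3, 2, 7, 1, 9, 6, 5, 10, 4).

ℓ(w)=21; the 7 essential cells (i,j,r):

[(1, 7, 0), (2, 2, 0), (4, 1, 0), (4, 6, 2), (6, 6, 3), (7, 5, 3), (9, 4, 3)]


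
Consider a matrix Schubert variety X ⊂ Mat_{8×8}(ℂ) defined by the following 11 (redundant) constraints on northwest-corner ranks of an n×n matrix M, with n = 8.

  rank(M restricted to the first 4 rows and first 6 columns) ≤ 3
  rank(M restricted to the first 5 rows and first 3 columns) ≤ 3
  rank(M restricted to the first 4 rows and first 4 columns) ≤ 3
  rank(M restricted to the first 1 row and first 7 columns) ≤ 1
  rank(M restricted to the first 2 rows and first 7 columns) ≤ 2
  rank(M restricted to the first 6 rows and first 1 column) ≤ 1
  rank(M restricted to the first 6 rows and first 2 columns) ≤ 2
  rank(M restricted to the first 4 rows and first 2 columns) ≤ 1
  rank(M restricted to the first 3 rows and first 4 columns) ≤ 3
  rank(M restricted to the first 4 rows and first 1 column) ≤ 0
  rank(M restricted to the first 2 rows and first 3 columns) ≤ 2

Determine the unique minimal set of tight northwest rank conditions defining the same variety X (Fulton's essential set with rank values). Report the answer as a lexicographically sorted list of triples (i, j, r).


Recovering R(i,j) via the rank-extension bound from the 11 conditions:

  i=1: 0, 1, 1, 1, 1, 1, 1, 1
  i=2: 0, 1, 2, 2, 2, 2, 2, 2
  i=3: 0, 1, 2, 3, 3, 3, 3, 3
  i=4: 0, 1, 2, 3, 3, 3, 4, 4
  i=5: 1, 2, 3, 4, 4, 4, 5, 5
  i=6: 1, 2, 3, 4, 5, 5, 6, 6
  i=7: 1, 2, 3, 4, 5, 6, 7, 7
  i=8: 1, 2, 3, 4, 5, 6, 7, 8

second differences of R give the permutation w = (2, 3, 4, 7, 1, 5, 6, 8).

Fulton essential set (2 of the 6 Rothe cells):

[(4, 1, 0), (4, 6, 3)]


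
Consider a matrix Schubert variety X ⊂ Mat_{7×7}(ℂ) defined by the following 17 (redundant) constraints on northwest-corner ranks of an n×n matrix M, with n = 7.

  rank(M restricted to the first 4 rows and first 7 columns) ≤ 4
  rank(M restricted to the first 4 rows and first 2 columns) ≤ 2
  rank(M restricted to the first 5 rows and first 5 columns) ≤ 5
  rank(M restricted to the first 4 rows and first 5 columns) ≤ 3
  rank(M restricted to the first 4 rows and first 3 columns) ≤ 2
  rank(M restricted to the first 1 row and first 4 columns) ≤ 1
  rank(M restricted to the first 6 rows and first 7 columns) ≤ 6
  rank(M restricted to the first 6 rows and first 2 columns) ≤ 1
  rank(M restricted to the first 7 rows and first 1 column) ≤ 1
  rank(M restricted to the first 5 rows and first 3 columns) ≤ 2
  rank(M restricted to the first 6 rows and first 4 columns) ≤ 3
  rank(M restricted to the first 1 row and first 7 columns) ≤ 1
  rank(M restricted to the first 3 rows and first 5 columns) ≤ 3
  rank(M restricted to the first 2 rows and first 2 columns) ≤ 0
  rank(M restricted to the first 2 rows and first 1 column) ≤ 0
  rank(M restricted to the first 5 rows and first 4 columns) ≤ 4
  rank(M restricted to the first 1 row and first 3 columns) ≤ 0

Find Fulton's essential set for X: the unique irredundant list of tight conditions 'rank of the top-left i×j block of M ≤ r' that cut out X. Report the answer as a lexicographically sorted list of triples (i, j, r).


Rank table r_w(7×7) implied by the 17 constraints:

  row 1: 0 0 0 1 1 1 1
  row 2: 0 0 1 2 2 2 2
  row 3: 1 1 2 3 3 3 3
  row 4: 1 1 2 3 3 4 4
  row 5: 1 1 2 3 4 5 5
  row 6: 1 1 2 3 4 5 6
  row 7: 1 2 3 4 5 6 7

so w = (4, 3, 1, 6, 5, 7, 2).

Rothe diagram D(w) (9 cells), 4 SE-corners (essential conditions):

[(1, 3, 0), (2, 2, 0), (4, 5, 3), (6, 2, 1)]


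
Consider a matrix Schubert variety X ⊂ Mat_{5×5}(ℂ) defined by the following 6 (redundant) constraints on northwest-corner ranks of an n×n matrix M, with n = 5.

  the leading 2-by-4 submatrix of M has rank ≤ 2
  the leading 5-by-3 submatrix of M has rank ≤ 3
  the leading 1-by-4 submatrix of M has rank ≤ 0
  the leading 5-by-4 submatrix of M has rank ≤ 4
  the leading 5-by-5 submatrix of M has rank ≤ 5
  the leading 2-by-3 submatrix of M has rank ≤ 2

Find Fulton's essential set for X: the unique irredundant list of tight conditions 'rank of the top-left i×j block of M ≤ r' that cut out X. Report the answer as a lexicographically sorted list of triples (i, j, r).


Rank table r_w(5×5) implied by the 6 constraints:

  R[1]: 0  0  0  0  1
  R[2]: 1  1  1  1  2
  R[3]: 1  2  2  2  3
  R[4]: 1  2  3  3  4
  R[5]: 1  2  3  4  5

giving w = (5, 1, 2, 3, 4) via Δ²R.

Rothe diagram D(w) (4 cells), 1 SE-corner (essential condition):

[(1, 4, 0)]


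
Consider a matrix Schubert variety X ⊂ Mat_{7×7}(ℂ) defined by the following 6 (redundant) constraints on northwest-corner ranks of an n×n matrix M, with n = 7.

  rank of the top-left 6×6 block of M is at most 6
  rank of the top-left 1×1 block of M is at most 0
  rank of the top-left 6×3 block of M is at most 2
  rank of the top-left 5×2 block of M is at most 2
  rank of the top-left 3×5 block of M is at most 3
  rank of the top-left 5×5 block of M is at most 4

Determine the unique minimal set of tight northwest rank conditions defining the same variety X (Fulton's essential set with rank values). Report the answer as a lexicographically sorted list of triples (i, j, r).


Recovering R(i,j) via the rank-extension bound from the 6 conditions:

  0 | 1 | 1 | 1 | 1 | 1 | 1
  1 | 2 | 2 | 2 | 2 | 2 | 2
  1 | 2 | 2 | 3 | 3 | 3 | 3
  1 | 2 | 2 | 3 | 4 | 4 | 4
  1 | 2 | 2 | 3 | 4 | 5 | 5
  1 | 2 | 2 | 3 | 4 | 5 | 6
  1 | 2 | 3 | 4 | 5 | 6 | 7

reading off 1-entries of Δ²R: w = (2, 1, 4, 5, 6, 7, 3).

Fulton essential set (2 of the 5 Rothe cells):

[(1, 1, 0), (6, 3, 2)]


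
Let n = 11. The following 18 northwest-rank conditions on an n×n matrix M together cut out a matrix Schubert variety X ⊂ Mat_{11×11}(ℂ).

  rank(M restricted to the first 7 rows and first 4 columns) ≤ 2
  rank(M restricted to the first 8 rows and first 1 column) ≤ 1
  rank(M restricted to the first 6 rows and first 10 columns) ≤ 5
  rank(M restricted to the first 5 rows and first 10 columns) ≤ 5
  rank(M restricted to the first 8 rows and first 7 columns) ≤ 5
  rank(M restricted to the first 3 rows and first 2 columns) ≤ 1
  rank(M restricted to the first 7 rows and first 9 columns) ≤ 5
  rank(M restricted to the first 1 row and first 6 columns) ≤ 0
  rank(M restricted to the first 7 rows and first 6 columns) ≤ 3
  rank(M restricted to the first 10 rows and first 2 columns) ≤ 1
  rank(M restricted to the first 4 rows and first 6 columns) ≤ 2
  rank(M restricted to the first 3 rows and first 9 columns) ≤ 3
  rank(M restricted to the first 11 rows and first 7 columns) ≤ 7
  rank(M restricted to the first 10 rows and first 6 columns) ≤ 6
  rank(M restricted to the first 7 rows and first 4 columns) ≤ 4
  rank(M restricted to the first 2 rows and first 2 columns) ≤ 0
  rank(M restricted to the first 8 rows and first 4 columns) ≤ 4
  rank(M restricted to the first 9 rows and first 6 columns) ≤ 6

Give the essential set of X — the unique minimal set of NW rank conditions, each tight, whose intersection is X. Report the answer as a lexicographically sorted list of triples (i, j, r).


Computing R[i][j] = min implied NW-rank bound (n=11, 18 conditions):

  i=1: 0, 0, 0, 0, 0, 0, 1, 1, 1, 1, 1
  i=2: 0, 0, 1, 1, 1, 1, 2, 2, 2, 2, 2
  i=3: 1, 1, 2, 2, 2, 2, 3, 3, 3, 3, 3
  i=4: 1, 1, 2, 2, 2, 2, 3, 4, 4, 4, 4
  i=5: 1, 1, 2, 2, 3, 3, 4, 5, 5, 5, 5
  i=6: 1, 1, 2, 2, 3, 3, 4, 5, 5, 5, 6
  i=7: 1, 1, 2, 2, 3, 3, 4, 5, 5, 6, 7
  i=8: 1, 1, 2, 3, 4, 4, 5, 6, 6, 7, 8
  i=9: 1, 1, 2, 3, 4, 5, 6, 7, 7, 8, 9
  i=10: 1, 1, 2, 3, 4, 5, 6, 7, 8, 9, 10
  i=11: 1, 2, 3, 4, 5, 6, 7, 8, 9, 10, 11

reading off 1-entries of Δ²R: w = (7, 3, 1, 8, 5, 11, 10, 4, 6, 9, 2).

8 SE-corners of the 26-cell Rothe diagram give Ess(w):

[(1, 6, 0), (2, 2, 0), (4, 6, 2), (6, 10, 5), (7, 4, 2), (7, 6, 3), (7, 9, 5), (10, 2, 1)]


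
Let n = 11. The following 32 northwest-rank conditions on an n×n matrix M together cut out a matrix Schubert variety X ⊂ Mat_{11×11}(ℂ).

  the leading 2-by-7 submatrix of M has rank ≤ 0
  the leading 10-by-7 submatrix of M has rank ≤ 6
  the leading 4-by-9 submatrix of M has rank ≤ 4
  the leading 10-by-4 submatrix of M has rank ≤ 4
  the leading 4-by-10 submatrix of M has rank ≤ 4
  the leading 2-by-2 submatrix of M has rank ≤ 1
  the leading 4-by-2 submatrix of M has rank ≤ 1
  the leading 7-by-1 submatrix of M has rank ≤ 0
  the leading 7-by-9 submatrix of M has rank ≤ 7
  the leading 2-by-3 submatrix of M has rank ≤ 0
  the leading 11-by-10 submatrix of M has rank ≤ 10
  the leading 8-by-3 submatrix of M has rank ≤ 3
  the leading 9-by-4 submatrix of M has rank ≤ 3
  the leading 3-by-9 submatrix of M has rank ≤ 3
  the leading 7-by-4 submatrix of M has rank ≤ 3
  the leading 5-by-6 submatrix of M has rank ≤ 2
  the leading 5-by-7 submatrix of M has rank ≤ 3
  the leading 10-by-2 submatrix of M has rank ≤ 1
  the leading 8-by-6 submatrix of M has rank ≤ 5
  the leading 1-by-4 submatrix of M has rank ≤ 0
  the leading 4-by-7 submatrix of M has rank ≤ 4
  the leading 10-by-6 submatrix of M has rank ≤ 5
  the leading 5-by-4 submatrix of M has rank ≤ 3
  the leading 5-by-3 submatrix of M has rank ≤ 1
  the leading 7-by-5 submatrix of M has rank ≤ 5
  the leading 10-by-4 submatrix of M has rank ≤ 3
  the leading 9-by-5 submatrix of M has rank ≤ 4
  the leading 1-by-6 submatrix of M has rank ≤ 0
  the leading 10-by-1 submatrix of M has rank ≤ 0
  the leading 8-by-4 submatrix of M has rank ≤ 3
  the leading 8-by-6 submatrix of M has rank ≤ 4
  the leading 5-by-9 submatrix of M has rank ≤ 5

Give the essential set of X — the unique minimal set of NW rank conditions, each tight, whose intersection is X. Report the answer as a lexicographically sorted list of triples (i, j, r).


Computing R[i][j] = min implied NW-rank bound (n=11, 32 conditions):

  i=1: 0 0 0 0 0 0 0 1 1 1 1
  i=2: 0 0 0 0 0 0 0 1 2 2 2
  i=3: 0 1 1 1 1 1 1 2 3 3 3
  i=4: 0 1 1 2 2 2 2 3 4 4 4
  i=5: 0 1 1 2 2 2 3 4 5 5 5
  i=6: 0 1 2 3 3 3 4 5 6 6 6
  i=7: 0 1 2 3 4 4 5 6 7 7 7
  i=8: 0 1 2 3 4 4 5 6 7 8 8
  i=9: 0 1 2 3 4 5 6 7 8 9 9
  i=10: 0 1 2 3 4 5 6 7 8 9 10
  i=11: 1 2 3 4 5 6 7 8 9 10 11

so w = (8, 9, 2, 4, 7, 3, 5, 10, 6, 11, 1).

D(w) has 27 cells with 5 SE-corners; essential set:

[(2, 7, 0), (5, 3, 1), (5, 6, 2), (8, 6, 4), (10, 1, 0)]


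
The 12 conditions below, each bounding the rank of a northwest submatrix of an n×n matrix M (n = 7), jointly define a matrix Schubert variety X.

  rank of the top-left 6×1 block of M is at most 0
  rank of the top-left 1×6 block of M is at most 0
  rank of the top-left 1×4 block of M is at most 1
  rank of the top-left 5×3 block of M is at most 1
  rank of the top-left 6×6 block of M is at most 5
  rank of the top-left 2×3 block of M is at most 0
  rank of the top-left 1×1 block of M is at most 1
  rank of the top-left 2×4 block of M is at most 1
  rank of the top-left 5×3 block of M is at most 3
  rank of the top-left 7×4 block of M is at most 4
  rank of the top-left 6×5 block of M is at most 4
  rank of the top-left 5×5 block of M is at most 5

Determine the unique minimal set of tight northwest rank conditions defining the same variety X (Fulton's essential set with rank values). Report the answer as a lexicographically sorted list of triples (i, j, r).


The tightest implied rank at each (i,j), from the 12 conditions:

  R[1]: 0 0 0 0 0 0 1
  R[2]: 0 0 0 1 1 1 2
  R[3]: 0 1 1 2 2 2 3
  R[4]: 0 1 1 2 3 3 4
  R[5]: 0 1 1 2 3 4 5
  R[6]: 0 1 2 3 4 5 6
  R[7]: 1 2 3 4 5 6 7

reading off 1-entries of Δ²R: w = (7, 4, 2, 5, 6, 3, 1).

Fulton essential set (4 of the 15 Rothe cells):

[(1, 6, 0), (2, 3, 0), (5, 3, 1), (6, 1, 0)]


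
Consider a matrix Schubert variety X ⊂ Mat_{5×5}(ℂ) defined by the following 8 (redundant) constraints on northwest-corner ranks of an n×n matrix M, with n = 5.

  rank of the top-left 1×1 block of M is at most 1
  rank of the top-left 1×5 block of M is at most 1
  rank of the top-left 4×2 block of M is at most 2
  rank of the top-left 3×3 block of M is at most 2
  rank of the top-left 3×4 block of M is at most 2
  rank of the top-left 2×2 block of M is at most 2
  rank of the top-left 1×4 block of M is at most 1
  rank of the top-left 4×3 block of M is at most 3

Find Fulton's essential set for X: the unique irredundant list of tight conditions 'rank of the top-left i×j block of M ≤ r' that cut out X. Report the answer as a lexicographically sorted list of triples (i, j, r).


The tightest implied rank at each (i,j), from the 8 conditions:

  i=1: 1 | 1 | 1 | 1 | 1
  i=2: 1 | 2 | 2 | 2 | 2
  i=3: 1 | 2 | 2 | 2 | 3
  i=4: 1 | 2 | 3 | 3 | 4
  i=5: 1 | 2 | 3 | 4 | 5

so w = (1, 2, 5, 3, 4).

Fulton essential set (1 of the 2 Rothe cells):

[(3, 4, 2)]


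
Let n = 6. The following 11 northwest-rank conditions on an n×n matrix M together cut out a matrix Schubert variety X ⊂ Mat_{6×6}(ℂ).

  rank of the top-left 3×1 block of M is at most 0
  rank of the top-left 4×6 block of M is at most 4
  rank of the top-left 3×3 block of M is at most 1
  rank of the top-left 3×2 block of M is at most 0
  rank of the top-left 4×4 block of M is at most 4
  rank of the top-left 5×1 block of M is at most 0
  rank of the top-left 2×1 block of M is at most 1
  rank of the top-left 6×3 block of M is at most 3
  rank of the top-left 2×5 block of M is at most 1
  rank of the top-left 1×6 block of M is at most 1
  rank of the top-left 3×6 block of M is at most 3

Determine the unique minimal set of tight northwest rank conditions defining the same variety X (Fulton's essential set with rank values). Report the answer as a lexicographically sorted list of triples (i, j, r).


The tightest implied rank at each (i,j), from the 11 conditions:

  i=1: 0 | 0 | 1 | 1 | 1 | 1
  i=2: 0 | 0 | 1 | 1 | 1 | 2
  i=3: 0 | 0 | 1 | 2 | 2 | 3
  i=4: 0 | 1 | 2 | 3 | 3 | 4
  i=5: 0 | 1 | 2 | 3 | 4 | 5
  i=6: 1 | 2 | 3 | 4 | 5 | 6

the unique w with this rank table is (3, 6, 4, 2, 5, 1).

Rothe diagram D(w) (10 cells), 3 SE-corners (essential conditions):

[(2, 5, 1), (3, 2, 0), (5, 1, 0)]


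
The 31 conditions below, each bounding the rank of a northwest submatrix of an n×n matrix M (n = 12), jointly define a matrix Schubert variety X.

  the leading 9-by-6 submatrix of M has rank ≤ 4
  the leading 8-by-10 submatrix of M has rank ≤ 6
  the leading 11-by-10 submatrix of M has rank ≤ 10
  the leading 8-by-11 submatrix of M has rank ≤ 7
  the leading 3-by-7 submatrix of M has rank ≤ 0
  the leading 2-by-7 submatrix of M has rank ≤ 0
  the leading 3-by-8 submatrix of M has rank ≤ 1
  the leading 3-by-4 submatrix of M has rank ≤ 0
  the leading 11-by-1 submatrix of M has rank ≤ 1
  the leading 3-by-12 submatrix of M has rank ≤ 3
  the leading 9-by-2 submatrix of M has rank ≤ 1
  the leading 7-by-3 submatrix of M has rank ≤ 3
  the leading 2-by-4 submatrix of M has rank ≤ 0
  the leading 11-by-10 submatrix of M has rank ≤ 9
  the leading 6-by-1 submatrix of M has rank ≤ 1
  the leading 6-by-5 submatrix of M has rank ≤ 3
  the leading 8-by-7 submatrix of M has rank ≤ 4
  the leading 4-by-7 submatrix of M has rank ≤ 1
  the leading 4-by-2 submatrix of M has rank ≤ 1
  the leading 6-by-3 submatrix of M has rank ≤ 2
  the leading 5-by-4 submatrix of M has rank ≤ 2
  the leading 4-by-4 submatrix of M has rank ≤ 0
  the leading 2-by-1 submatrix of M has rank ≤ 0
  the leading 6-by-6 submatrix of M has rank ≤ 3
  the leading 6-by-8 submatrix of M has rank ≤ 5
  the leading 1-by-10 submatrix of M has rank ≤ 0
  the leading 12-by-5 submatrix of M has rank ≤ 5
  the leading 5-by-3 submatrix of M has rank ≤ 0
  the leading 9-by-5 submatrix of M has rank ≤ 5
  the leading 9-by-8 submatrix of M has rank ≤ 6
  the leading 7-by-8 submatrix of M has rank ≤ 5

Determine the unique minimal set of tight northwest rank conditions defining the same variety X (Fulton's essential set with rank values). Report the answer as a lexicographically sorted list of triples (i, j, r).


Computing R[i][j] = min implied NW-rank bound (n=12, 31 conditions):

  0 0 0 0 0 0 0 0 0 0 1 1
  0 0 0 0 0 0 0 1 1 1 2 2
  0 0 0 0 0 0 0 1 2 2 3 3
  0 0 0 0 1 1 1 2 3 3 4 4
  0 0 0 1 2 2 2 3 4 4 5 5
  1 1 1 2 3 3 3 4 5 5 6 6
  1 1 2 3 4 4 4 5 6 6 7 7
  1 1 2 3 4 4 4 5 6 6 7 8
  1 1 2 3 4 4 5 6 7 7 8 9
  1 2 3 4 5 5 6 7 8 8 9 10
  1 2 3 4 5 6 7 8 9 9 10 11
  1 2 3 4 5 6 7 8 9 10 11 12

giving w = (11, 8, 9, 5, 4, 1, 3, 12, 7, 2, 6, 10) via Δ²R.

|D(w)|=38, |Ess(w)|=8:

[(1, 10, 0), (3, 7, 0), (4, 4, 0), (5, 3, 0), (8, 7, 4), (8, 10, 6), (9, 2, 1), (9, 6, 4)]


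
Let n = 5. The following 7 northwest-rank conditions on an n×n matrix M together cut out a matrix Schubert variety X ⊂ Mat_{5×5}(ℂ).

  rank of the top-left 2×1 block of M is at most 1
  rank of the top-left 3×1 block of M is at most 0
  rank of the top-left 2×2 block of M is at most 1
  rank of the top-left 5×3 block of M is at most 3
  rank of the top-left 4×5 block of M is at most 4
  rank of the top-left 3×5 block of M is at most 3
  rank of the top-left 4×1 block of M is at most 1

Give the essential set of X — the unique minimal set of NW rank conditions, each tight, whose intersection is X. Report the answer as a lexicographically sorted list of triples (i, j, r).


Rank table r_w(5×5) implied by the 7 constraints:

  R[1]: 0 1 1 1 1
  R[2]: 0 1 2 2 2
  R[3]: 0 1 2 3 3
  R[4]: 1 2 3 4 4
  R[5]: 1 2 3 4 5

so w = (2, 3, 4, 1, 5).

1 SE-corner of the 3-cell Rothe diagram gives Ess(w):

[(3, 1, 0)]


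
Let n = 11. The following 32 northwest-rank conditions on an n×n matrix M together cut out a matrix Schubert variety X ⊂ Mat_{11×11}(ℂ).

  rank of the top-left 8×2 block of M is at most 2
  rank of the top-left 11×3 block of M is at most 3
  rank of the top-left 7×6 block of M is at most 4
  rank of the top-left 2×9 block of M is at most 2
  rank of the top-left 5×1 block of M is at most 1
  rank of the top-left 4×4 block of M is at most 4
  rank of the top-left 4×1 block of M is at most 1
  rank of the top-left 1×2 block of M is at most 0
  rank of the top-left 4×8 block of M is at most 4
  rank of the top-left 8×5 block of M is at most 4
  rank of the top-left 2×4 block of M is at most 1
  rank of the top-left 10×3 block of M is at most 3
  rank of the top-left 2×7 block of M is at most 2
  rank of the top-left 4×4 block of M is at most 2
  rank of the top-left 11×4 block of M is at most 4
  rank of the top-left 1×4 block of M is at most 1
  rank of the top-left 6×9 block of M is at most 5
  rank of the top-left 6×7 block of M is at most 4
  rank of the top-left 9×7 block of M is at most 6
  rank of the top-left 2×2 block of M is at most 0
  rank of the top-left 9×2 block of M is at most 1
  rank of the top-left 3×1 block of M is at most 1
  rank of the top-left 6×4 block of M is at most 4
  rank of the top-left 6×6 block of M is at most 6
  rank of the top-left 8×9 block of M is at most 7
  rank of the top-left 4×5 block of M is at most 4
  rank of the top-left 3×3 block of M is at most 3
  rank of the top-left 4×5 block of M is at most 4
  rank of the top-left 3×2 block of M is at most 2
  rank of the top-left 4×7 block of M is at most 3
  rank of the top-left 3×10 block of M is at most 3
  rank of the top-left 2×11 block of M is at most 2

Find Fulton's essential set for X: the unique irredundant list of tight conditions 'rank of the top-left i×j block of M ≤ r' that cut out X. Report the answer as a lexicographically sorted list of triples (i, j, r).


Reconstructing r_w from the 32 given conditions:

  0  0  1  1  1  1  1  1  1  1  1
  0  0  1  1  2  2  2  2  2  2  2
  1  1  2  2  3  3  3  3  3  3  3
  1  1  2  2  3  3  3  4  4  4  4
  1  1  2  3  4  4  4  5  5  5  5
  1  1  2  3  4  4  4  5  5  6  6
  1  1  2  3  4  4  5  6  6  7  7
  1  1  2  3  4  5  6  7  7  8  8
  1  1  2  3  4  5  6  7  8  9  9
  1  2  3  4  5  6  7  8  9  10  10
  1  2  3  4  5  6  7  8  9  10  11

so w = (3, 5, 1, 8, 4, 10, 7, 6, 9, 2, 11).

D(w) has 18 cells with 8 SE-corners; essential set:

[(2, 2, 0), (2, 4, 1), (4, 4, 2), (4, 7, 3), (6, 7, 4), (6, 9, 5), (7, 6, 4), (9, 2, 1)]


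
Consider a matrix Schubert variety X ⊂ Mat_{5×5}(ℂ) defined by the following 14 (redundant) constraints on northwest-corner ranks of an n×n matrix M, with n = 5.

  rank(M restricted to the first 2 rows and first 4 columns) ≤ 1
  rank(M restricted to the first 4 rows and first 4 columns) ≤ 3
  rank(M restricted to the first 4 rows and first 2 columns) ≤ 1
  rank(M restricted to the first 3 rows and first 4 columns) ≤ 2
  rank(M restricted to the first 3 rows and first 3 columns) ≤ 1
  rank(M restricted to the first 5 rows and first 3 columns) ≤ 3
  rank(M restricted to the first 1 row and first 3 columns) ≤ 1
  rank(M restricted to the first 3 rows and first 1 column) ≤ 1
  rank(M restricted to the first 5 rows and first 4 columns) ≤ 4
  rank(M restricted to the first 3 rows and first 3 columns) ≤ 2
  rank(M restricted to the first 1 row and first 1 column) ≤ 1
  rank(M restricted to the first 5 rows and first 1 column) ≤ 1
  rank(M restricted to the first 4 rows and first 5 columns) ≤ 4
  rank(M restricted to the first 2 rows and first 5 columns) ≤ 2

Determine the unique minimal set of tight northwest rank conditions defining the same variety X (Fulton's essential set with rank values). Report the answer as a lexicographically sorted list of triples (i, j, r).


Computing R[i][j] = min implied NW-rank bound (n=5, 14 conditions):

  i=1: 1 1 1 1 1
  i=2: 1 1 1 1 2
  i=3: 1 1 1 2 3
  i=4: 1 1 2 3 4
  i=5: 1 2 3 4 5

second differences of R give the permutation w = (1, 5, 4, 3, 2).

Fulton essential set (3 of the 6 Rothe cells):

[(2, 4, 1), (3, 3, 1), (4, 2, 1)]


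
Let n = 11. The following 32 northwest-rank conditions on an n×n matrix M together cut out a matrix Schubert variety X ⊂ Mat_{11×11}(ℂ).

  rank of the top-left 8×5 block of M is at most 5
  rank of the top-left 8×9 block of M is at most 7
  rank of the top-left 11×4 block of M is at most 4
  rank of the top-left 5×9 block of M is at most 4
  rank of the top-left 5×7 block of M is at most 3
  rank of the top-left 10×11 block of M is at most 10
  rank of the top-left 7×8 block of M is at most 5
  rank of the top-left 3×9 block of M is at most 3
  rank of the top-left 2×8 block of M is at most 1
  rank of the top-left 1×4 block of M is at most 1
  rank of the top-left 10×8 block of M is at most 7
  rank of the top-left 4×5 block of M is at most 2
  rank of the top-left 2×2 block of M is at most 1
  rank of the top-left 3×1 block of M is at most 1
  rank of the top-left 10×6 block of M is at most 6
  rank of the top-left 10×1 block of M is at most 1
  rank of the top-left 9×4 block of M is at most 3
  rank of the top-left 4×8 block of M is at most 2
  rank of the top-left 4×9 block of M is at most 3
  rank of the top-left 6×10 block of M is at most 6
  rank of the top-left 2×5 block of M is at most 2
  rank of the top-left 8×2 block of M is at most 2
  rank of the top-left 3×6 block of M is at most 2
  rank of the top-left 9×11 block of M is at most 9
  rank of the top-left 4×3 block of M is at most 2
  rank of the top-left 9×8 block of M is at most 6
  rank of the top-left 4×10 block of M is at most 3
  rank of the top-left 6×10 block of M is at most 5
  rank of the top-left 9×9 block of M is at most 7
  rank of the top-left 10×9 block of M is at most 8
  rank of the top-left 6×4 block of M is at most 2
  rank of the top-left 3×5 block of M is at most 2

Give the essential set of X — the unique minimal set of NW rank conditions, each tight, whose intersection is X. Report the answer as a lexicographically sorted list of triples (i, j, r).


The tightest implied rank at each (i,j), from the 32 conditions:

  row 1: 1 1 1 1 1 1 1 1 1 1 1
  row 2: 1 1 1 1 1 1 1 1 2 2 2
  row 3: 1 2 2 2 2 2 2 2 3 3 3
  row 4: 1 2 2 2 2 2 2 2 3 3 4
  row 5: 1 2 2 2 3 3 3 3 4 4 5
  row 6: 1 2 2 2 3 4 4 4 5 5 6
  row 7: 1 2 3 3 4 5 5 5 6 6 7
  row 8: 1 2 3 3 4 5 6 6 7 7 8
  row 9: 1 2 3 3 4 5 6 6 7 8 9
  row 10: 1 2 3 4 5 6 7 7 8 9 10
  row 11: 1 2 3 4 5 6 7 8 9 10 11

the unique w with this rank table is (1, 9, 2, 11, 5, 6, 3, 7, 10, 4, 8).

ℓ(w)=21; the 6 essential cells (i,j,r):

[(2, 8, 1), (4, 8, 2), (4, 10, 3), (6, 4, 2), (9, 4, 3), (9, 8, 6)]


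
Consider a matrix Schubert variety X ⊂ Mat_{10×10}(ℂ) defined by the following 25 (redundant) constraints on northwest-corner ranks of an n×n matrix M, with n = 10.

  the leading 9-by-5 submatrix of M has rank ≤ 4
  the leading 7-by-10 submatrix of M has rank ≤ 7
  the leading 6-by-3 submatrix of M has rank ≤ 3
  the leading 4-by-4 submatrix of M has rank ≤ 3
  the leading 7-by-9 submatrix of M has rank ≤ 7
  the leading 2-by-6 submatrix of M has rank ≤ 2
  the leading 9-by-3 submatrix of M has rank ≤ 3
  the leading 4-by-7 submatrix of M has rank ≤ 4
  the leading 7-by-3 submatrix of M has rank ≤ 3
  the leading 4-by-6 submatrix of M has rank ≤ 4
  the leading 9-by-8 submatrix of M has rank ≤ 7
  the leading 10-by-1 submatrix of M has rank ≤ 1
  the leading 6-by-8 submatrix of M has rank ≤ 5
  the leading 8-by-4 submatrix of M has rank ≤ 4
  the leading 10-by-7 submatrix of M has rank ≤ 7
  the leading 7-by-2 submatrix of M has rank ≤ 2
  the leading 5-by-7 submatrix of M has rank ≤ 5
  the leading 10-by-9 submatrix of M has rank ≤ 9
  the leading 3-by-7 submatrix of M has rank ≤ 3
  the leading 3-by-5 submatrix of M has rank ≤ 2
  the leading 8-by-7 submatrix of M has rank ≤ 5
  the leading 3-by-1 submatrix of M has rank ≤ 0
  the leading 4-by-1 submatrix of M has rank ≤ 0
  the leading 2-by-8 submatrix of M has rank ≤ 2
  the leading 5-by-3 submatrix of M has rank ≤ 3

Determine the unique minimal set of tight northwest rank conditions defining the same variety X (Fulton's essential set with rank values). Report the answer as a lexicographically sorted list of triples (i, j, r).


Propagating the 25 rank bounds to every northwest block:

  row 1: 0 | 1 | 1 | 1 | 1 | 1 | 1 | 1 | 1 | 1
  row 2: 0 | 1 | 2 | 2 | 2 | 2 | 2 | 2 | 2 | 2
  row 3: 0 | 1 | 2 | 2 | 2 | 3 | 3 | 3 | 3 | 3
  row 4: 0 | 1 | 2 | 3 | 3 | 4 | 4 | 4 | 4 | 4
  row 5: 1 | 2 | 3 | 4 | 4 | 5 | 5 | 5 | 5 | 5
  row 6: 1 | 2 | 3 | 4 | 4 | 5 | 5 | 5 | 6 | 6
  row 7: 1 | 2 | 3 | 4 | 4 | 5 | 5 | 6 | 7 | 7
  row 8: 1 | 2 | 3 | 4 | 4 | 5 | 5 | 6 | 7 | 8
  row 9: 1 | 2 | 3 | 4 | 4 | 5 | 6 | 7 | 8 | 9
  row 10: 1 | 2 | 3 | 4 | 5 | 6 | 7 | 8 | 9 | 10

giving w = (2, 3, 6, 4, 1, 9, 8, 10, 7, 5) via Δ²R.

5 SE-corners of the 14-cell Rothe diagram give Ess(w):

[(3, 5, 2), (4, 1, 0), (6, 8, 5), (8, 7, 5), (9, 5, 4)]


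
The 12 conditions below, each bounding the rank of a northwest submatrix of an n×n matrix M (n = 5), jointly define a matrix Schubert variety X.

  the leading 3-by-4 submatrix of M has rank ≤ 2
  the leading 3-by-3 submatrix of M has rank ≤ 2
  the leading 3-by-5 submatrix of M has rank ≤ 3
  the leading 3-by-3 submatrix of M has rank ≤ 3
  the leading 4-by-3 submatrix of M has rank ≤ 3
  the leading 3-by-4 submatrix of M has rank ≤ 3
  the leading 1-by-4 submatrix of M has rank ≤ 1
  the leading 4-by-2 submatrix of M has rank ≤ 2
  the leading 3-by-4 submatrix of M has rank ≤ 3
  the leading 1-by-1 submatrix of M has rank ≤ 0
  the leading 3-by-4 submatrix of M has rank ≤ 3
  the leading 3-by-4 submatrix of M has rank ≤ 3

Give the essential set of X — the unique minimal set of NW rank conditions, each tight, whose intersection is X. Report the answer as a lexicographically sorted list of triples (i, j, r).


Computing R[i][j] = min implied NW-rank bound (n=5, 12 conditions):

  0, 1, 1, 1, 1
  1, 2, 2, 2, 2
  1, 2, 2, 2, 3
  1, 2, 3, 3, 4
  1, 2, 3, 4, 5

the unique w with this rank table is (2, 1, 5, 3, 4).

ℓ(w)=3; the 2 essential cells (i,j,r):

[(1, 1, 0), (3, 4, 2)]


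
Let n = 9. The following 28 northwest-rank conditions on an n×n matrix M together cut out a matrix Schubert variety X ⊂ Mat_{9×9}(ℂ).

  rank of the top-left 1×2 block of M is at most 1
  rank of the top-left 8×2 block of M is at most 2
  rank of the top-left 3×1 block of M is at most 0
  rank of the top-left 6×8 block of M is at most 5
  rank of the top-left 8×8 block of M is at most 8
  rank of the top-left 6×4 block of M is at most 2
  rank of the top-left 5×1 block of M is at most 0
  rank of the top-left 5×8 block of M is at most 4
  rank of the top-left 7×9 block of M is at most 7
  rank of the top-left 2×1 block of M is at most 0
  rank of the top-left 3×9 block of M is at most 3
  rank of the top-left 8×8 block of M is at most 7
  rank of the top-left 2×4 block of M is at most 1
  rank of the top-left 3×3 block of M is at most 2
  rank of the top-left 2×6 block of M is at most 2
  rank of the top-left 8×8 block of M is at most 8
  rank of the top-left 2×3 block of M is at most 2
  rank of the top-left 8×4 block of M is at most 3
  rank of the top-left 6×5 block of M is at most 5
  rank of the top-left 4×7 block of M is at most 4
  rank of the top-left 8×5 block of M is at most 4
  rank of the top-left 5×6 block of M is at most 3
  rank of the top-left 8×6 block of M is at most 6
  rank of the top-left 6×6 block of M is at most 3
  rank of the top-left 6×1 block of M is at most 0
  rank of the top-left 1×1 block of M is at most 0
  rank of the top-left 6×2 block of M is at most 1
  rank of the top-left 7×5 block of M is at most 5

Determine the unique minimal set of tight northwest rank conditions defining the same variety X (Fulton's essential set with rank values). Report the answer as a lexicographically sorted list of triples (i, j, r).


Computing R[i][j] = min implied NW-rank bound (n=9, 28 conditions):

  R[1]: 0 | 1 | 1 | 1 | 1 | 1 | 1 | 1 | 1
  R[2]: 0 | 1 | 1 | 1 | 2 | 2 | 2 | 2 | 2
  R[3]: 0 | 1 | 2 | 2 | 3 | 3 | 3 | 3 | 3
  R[4]: 0 | 1 | 2 | 2 | 3 | 3 | 4 | 4 | 4
  R[5]: 0 | 1 | 2 | 2 | 3 | 3 | 4 | 4 | 5
  R[6]: 0 | 1 | 2 | 2 | 3 | 3 | 4 | 5 | 6
  R[7]: 1 | 2 | 3 | 3 | 4 | 4 | 5 | 6 | 7
  R[8]: 1 | 2 | 3 | 3 | 4 | 5 | 6 | 7 | 8
  R[9]: 1 | 2 | 3 | 4 | 5 | 6 | 7 | 8 | 9

giving w = (2, 5, 3, 7, 9, 8, 1, 6, 4) via Δ²R.

6 SE-corners of the 16-cell Rothe diagram give Ess(w):

[(2, 4, 1), (5, 8, 4), (6, 1, 0), (6, 4, 2), (6, 6, 3), (8, 4, 3)]
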